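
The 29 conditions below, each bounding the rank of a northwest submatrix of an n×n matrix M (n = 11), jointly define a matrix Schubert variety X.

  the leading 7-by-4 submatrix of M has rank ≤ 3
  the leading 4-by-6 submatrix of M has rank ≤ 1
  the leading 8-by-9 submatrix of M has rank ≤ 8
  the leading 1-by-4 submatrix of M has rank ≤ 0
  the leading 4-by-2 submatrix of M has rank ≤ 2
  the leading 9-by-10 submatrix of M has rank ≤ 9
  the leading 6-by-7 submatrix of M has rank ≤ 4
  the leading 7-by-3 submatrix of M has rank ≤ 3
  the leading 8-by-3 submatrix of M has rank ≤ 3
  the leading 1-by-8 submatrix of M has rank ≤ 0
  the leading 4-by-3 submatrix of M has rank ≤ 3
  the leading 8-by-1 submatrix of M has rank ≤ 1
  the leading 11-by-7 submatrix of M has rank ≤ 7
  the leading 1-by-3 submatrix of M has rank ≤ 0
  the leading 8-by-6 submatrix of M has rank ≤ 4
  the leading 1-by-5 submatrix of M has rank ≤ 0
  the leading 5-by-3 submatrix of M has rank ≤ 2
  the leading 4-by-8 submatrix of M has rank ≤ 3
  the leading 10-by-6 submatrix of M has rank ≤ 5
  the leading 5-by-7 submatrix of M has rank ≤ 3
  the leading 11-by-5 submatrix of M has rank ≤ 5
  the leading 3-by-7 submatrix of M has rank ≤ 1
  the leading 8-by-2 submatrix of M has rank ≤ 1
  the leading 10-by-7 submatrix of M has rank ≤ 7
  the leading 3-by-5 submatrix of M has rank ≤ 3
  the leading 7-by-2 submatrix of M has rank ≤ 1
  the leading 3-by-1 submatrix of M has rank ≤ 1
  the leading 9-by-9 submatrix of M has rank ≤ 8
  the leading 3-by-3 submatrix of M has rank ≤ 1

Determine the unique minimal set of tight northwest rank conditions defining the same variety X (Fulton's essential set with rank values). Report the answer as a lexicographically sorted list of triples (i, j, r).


Computing R[i][j] = min implied NW-rank bound (n=11, 29 conditions):

  i=1: 0 | 0 | 0 | 0 | 0 | 0 | 0 | 0 | 1 | 1 | 1
  i=2: 1 | 1 | 1 | 1 | 1 | 1 | 1 | 1 | 2 | 2 | 2
  i=3: 1 | 1 | 1 | 1 | 1 | 1 | 1 | 2 | 3 | 3 | 3
  i=4: 1 | 1 | 1 | 1 | 1 | 1 | 2 | 3 | 4 | 4 | 4
  i=5: 1 | 1 | 2 | 2 | 2 | 2 | 3 | 4 | 5 | 5 | 5
  i=6: 1 | 1 | 2 | 3 | 3 | 3 | 4 | 5 | 6 | 6 | 6
  i=7: 1 | 1 | 2 | 3 | 4 | 4 | 5 | 6 | 7 | 7 | 7
  i=8: 1 | 1 | 2 | 3 | 4 | 4 | 5 | 6 | 7 | 8 | 8
  i=9: 1 | 2 | 3 | 4 | 5 | 5 | 6 | 7 | 8 | 9 | 9
  i=10: 1 | 2 | 3 | 4 | 5 | 5 | 6 | 7 | 8 | 9 | 10
  i=11: 1 | 2 | 3 | 4 | 5 | 6 | 7 | 8 | 9 | 10 | 11

hence w(1..11) = (9, 1, 8, 7, 3, 4, 5, 10, 2, 11, 6).

Fulton essential set (6 of the 25 Rothe cells):

[(1, 8, 0), (3, 7, 1), (4, 6, 1), (8, 2, 1), (8, 6, 4), (10, 6, 5)]


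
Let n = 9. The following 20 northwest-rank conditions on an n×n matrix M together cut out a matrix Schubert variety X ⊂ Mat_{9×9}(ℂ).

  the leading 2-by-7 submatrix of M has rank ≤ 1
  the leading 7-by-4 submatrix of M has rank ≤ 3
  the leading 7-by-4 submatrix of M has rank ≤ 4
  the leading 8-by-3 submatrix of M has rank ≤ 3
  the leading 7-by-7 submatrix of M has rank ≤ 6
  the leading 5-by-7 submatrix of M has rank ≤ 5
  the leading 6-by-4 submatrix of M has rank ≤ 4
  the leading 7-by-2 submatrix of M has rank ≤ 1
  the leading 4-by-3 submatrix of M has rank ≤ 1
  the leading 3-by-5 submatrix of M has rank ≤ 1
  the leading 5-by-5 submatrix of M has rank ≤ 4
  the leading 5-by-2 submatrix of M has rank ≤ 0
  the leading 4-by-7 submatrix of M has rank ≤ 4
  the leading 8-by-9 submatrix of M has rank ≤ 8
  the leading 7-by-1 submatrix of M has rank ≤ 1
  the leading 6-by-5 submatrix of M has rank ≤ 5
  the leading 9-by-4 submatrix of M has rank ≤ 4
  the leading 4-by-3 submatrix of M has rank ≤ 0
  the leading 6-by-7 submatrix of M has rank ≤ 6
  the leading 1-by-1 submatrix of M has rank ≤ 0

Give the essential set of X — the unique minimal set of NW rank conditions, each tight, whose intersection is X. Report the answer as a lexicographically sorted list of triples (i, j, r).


Propagating the 20 rank bounds to every northwest block:

  R[1]: 0  0  0  1  1  1  1  1  1
  R[2]: 0  0  0  1  1  1  1  2  2
  R[3]: 0  0  0  1  1  2  2  3  3
  R[4]: 0  0  0  1  2  3  3  4  4
  R[5]: 0  0  1  2  3  4  4  5  5
  R[6]: 1  1  2  3  4  5  5  6  6
  R[7]: 1  1  2  3  4  5  6  7  7
  R[8]: 1  2  3  4  5  6  7  8  8
  R[9]: 1  2  3  4  5  6  7  8  9

so w = (4, 8, 6, 5, 3, 1, 7, 2, 9).

Fulton essential set (5 of the 19 Rothe cells):

[(2, 7, 1), (3, 5, 1), (4, 3, 0), (5, 2, 0), (7, 2, 1)]


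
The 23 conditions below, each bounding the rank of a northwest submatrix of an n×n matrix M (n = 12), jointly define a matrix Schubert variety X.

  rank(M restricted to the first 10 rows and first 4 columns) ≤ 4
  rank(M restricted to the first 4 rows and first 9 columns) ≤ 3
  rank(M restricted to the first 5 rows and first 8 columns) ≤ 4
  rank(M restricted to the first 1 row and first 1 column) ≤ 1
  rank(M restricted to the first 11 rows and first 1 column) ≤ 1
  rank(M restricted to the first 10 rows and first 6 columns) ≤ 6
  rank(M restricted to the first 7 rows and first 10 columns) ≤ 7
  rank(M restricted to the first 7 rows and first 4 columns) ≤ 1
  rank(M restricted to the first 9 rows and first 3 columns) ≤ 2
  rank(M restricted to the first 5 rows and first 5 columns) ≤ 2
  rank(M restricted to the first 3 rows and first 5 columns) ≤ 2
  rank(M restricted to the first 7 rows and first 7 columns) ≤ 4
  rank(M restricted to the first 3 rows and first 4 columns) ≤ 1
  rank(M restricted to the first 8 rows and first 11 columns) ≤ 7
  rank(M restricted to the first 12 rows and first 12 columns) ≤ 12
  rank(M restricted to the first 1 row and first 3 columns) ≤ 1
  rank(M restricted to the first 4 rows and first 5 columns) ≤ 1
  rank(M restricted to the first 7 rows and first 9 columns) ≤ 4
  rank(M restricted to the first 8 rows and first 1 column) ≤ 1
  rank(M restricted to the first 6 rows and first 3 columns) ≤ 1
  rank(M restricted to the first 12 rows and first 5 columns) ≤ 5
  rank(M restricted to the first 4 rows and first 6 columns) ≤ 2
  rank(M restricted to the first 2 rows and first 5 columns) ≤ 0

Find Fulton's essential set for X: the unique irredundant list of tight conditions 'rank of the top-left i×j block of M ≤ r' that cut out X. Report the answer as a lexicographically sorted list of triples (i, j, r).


Propagating the 23 rank bounds to every northwest block:

  R[1]: 0  0  0  0  0  1  1  1  1  1  1  1
  R[2]: 0  0  0  0  0  1  2  2  2  2  2  2
  R[3]: 1  1  1  1  1  2  3  3  3  3  3  3
  R[4]: 1  1  1  1  1  2  3  3  3  4  4  4
  R[5]: 1  1  1  1  2  3  4  4  4  5  5  5
  R[6]: 1  1  1  1  2  3  4  4  4  5  6  6
  R[7]: 1  1  1  1  2  3  4  4  4  5  6  7
  R[8]: 1  2  2  2  3  4  5  5  5  6  7  8
  R[9]: 1  2  2  3  4  5  6  6  6  7  8  9
  R[10]: 1  2  3  4  5  6  7  7  7  8  9  10
  R[11]: 1  2  3  4  5  6  7  8  8  9  10  11
  R[12]: 1  2  3  4  5  6  7  8  9  10  11  12

the unique w with this rank table is (6, 7, 1, 10, 5, 11, 12, 2, 4, 3, 8, 9).

ℓ(w)=30; the 6 essential cells (i,j,r):

[(2, 5, 0), (4, 5, 1), (4, 9, 3), (7, 4, 1), (7, 9, 4), (9, 3, 2)]


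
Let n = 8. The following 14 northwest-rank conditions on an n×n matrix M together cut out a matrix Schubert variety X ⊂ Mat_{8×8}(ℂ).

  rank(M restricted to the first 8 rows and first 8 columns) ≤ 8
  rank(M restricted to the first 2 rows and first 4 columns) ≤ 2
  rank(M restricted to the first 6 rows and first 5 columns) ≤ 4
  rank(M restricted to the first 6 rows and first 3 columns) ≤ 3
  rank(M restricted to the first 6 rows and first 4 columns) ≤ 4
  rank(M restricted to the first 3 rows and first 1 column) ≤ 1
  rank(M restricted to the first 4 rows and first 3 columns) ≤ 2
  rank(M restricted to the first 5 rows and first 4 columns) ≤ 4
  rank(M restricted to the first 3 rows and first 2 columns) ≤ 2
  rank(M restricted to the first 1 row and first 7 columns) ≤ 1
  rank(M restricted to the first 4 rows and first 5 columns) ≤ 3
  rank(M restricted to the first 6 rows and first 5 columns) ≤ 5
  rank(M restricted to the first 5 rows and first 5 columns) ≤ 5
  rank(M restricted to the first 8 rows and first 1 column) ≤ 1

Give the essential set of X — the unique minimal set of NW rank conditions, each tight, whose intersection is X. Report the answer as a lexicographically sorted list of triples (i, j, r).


Propagating the 14 rank bounds to every northwest block:

  i=1: 1  1  1  1  1  1  1  1
  i=2: 1  2  2  2  2  2  2  2
  i=3: 1  2  2  3  3  3  3  3
  i=4: 1  2  2  3  3  4  4  4
  i=5: 1  2  3  4  4  5  5  5
  i=6: 1  2  3  4  4  5  6  6
  i=7: 1  2  3  4  5  6  7  7
  i=8: 1  2  3  4  5  6  7  8

so w = (1, 2, 4, 6, 3, 7, 5, 8).

3 SE-corners of the 4-cell Rothe diagram give Ess(w):

[(4, 3, 2), (4, 5, 3), (6, 5, 4)]


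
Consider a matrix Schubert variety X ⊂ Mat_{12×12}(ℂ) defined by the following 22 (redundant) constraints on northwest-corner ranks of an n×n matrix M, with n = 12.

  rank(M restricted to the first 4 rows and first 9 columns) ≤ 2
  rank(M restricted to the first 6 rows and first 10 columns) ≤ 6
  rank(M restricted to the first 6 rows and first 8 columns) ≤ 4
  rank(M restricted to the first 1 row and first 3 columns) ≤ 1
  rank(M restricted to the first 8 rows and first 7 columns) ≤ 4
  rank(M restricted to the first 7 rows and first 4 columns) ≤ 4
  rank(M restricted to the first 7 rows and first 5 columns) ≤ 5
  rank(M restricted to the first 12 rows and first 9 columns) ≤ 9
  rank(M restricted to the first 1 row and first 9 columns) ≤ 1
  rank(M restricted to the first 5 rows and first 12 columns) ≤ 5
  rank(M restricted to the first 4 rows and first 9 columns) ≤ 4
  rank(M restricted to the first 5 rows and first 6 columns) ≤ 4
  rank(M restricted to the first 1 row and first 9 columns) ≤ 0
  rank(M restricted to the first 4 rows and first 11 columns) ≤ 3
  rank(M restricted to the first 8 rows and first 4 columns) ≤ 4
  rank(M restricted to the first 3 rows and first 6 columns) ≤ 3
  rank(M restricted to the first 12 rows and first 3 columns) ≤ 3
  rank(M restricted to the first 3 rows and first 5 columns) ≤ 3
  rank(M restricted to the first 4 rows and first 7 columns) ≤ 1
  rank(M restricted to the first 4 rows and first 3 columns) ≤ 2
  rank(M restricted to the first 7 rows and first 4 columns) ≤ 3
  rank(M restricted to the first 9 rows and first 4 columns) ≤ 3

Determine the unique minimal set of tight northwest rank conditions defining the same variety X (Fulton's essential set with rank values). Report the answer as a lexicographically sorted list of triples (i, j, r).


The tightest implied rank at each (i,j), from the 22 conditions:

  i=1: 0  0  0  0  0  0  0  0  0  1  1  1
  i=2: 1  1  1  1  1  1  1  1  1  2  2  2
  i=3: 1  1  1  1  1  1  1  2  2  3  3  3
  i=4: 1  1  1  1  1  1  1  2  2  3  3  4
  i=5: 1  2  2  2  2  2  2  3  3  4  4  5
  i=6: 1  2  3  3  3  3  3  4  4  5  5  6
  i=7: 1  2  3  3  4  4  4  5  5  6  6  7
  i=8: 1  2  3  3  4  4  4  5  6  7  7  8
  i=9: 1  2  3  3  4  5  5  6  7  8  8  9
  i=10: 1  2  3  4  5  6  6  7  8  9  9  10
  i=11: 1  2  3  4  5  6  7  8  9  10  10  11
  i=12: 1  2  3  4  5  6  7  8  9  10  11  12

hence w(1..12) = (10, 1, 8, 12, 2, 3, 5, 9, 6, 4, 7, 11).

Fulton essential set (6 of the 28 Rothe cells):

[(1, 9, 0), (4, 7, 1), (4, 9, 2), (4, 11, 3), (8, 7, 4), (9, 4, 3)]


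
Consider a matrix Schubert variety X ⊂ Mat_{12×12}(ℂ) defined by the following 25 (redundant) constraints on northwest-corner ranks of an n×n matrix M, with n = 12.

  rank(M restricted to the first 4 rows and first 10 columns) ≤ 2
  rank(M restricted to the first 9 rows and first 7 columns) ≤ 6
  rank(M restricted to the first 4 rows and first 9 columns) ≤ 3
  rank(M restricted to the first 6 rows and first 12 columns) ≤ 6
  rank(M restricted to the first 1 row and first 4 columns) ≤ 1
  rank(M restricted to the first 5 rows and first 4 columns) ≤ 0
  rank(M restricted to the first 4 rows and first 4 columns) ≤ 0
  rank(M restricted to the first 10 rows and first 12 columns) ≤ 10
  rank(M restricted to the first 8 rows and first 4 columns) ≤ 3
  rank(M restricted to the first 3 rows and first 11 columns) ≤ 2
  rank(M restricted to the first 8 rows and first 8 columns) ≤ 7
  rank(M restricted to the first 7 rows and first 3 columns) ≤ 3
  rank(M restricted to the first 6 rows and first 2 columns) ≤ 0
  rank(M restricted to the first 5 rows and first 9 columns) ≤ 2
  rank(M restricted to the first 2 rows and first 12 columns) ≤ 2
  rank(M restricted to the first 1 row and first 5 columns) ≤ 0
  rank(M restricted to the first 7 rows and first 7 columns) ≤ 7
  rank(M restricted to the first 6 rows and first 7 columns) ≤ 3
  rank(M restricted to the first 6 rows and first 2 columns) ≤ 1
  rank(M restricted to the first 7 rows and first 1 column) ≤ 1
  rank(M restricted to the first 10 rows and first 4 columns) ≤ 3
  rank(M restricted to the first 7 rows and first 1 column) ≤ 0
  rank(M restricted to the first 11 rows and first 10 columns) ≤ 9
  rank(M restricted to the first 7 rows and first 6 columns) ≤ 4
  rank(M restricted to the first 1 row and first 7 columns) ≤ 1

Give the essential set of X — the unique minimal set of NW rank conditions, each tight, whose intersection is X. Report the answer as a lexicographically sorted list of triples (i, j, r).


Rank table r_w(12×12) implied by the 25 constraints:

  0  0  0  0  0  1  1  1  1  1  1  1
  0  0  0  0  1  2  2  2  2  2  2  2
  0  0  0  0  1  2  2  2  2  2  2  3
  0  0  0  0  1  2  2  2  2  2  3  4
  0  0  0  0  1  2  2  2  2  3  4  5
  0  0  1  1  2  3  3  3  3  4  5  6
  0  1  2  2  3  4  4  4  4  5  6  7
  1  2  3  3  4  5  5  5  5  6  7  8
  1  2  3  3  4  5  6  6  6  7  8  9
  1  2  3  3  4  5  6  7  7  8  9  10
  1  2  3  4  5  6  7  8  8  9  10  11
  1  2  3  4  5  6  7  8  9  10  11  12

reading off 1-entries of Δ²R: w = (6, 5, 12, 11, 10, 3, 2, 1, 7, 8, 4, 9).

|D(w)|=38, |Ess(w)|=8:

[(1, 5, 0), (3, 11, 2), (4, 10, 2), (5, 4, 0), (5, 9, 2), (6, 2, 0), (7, 1, 0), (10, 4, 3)]


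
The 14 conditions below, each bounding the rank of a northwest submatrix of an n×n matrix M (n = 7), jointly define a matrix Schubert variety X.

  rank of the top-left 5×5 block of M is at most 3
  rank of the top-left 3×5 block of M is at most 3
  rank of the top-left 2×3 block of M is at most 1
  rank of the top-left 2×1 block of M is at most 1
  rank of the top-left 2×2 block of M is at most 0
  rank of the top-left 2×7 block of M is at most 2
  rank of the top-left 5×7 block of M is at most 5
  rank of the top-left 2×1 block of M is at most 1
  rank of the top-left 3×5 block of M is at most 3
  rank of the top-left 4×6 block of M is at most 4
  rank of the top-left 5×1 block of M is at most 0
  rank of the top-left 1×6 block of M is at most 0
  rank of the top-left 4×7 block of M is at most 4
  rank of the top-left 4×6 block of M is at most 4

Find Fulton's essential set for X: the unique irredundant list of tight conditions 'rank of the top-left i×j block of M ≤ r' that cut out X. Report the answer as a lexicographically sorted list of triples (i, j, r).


Rank table r_w(7×7) implied by the 14 constraints:

  0, 0, 0, 0, 0, 0, 1
  0, 0, 1, 1, 1, 1, 2
  0, 1, 2, 2, 2, 2, 3
  0, 1, 2, 3, 3, 3, 4
  0, 1, 2, 3, 3, 4, 5
  1, 2, 3, 4, 4, 5, 6
  1, 2, 3, 4, 5, 6, 7

the unique w with this rank table is (7, 3, 2, 4, 6, 1, 5).

|D(w)|=12, |Ess(w)|=4:

[(1, 6, 0), (2, 2, 0), (5, 1, 0), (5, 5, 3)]


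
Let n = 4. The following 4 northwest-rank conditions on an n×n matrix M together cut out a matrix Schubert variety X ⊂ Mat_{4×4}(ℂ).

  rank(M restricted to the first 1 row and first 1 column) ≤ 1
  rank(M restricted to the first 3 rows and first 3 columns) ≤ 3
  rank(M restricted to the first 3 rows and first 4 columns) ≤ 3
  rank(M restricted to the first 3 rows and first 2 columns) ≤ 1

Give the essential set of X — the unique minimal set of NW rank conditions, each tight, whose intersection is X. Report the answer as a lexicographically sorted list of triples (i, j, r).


Computing R[i][j] = min implied NW-rank bound (n=4, 4 conditions):

  1, 1, 1, 1
  1, 1, 2, 2
  1, 1, 2, 3
  1, 2, 3, 4

giving w = (1, 3, 4, 2) via Δ²R.

ℓ(w)=2; the 1 essential cell (i,j,r):

[(3, 2, 1)]


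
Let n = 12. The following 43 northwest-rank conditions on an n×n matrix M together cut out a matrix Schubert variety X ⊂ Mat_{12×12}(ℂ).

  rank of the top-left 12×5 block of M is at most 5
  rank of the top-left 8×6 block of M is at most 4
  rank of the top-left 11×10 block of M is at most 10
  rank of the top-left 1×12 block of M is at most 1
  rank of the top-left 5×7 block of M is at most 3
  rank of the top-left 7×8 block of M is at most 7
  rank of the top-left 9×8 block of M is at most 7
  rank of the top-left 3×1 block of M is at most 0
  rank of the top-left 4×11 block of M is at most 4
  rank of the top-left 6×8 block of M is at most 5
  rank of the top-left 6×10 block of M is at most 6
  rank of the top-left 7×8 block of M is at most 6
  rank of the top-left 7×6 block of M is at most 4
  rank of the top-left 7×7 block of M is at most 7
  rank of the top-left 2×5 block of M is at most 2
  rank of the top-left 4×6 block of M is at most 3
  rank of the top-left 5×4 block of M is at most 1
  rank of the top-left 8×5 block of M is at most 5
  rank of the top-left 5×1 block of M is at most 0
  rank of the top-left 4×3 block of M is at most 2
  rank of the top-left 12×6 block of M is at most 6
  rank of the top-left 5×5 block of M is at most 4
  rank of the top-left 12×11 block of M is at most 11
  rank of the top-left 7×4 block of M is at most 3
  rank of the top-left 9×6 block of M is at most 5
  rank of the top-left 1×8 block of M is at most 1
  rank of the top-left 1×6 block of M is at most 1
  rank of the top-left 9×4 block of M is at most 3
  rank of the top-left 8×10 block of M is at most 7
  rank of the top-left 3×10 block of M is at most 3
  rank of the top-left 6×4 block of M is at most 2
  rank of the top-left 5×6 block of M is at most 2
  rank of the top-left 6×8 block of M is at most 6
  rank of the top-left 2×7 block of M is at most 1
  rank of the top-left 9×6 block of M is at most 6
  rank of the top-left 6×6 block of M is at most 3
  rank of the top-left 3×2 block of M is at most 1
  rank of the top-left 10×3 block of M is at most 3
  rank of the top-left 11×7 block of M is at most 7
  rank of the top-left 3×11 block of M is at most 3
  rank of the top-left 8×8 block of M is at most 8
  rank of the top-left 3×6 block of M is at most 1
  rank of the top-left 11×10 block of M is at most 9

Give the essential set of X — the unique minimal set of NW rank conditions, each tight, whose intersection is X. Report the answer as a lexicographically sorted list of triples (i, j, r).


Propagating the 43 rank bounds to every northwest block:

  R[1]: 0  1  1  1  1  1  1  1  1  1  1  1
  R[2]: 0  1  1  1  1  1  1  2  2  2  2  2
  R[3]: 0  1  1  1  1  1  2  3  3  3  3  3
  R[4]: 0  1  1  1  2  2  3  4  4  4  4  4
  R[5]: 0  1  1  1  2  2  3  4  5  5  5  5
  R[6]: 1  2  2  2  3  3  4  5  6  6  6  6
  R[7]: 1  2  3  3  4  4  5  6  7  7  7  7
  R[8]: 1  2  3  3  4  4  5  6  7  7  8  8
  R[9]: 1  2  3  3  4  5  6  7  8  8  9  9
  R[10]: 1  2  3  4  5  6  7  8  9  9  10  10
  R[11]: 1  2  3  4  5  6  7  8  9  9  10  11
  R[12]: 1  2  3  4  5  6  7  8  9  10  11  12

the unique w with this rank table is (2, 8, 7, 5, 9, 1, 3, 11, 6, 4, 12, 10).

ℓ(w)=24; the 9 essential cells (i,j,r):

[(2, 7, 1), (3, 6, 1), (5, 1, 0), (5, 4, 1), (5, 6, 2), (8, 6, 4), (8, 10, 7), (9, 4, 3), (11, 10, 9)]


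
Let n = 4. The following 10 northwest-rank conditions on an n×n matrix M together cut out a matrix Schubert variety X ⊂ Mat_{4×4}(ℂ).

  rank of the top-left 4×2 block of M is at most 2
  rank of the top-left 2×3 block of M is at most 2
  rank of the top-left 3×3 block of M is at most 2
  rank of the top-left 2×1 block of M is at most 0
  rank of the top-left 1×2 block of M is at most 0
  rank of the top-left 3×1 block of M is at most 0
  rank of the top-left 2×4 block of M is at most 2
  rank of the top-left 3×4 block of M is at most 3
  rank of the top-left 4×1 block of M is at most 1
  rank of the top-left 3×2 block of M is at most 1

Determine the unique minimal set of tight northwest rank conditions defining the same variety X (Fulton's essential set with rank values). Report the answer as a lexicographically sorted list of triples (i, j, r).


Propagating the 10 rank bounds to every northwest block:

  0  0  1  1
  0  1  2  2
  0  1  2  3
  1  2  3  4

so w = (3, 2, 4, 1).

2 SE-corners of the 4-cell Rothe diagram give Ess(w):

[(1, 2, 0), (3, 1, 0)]


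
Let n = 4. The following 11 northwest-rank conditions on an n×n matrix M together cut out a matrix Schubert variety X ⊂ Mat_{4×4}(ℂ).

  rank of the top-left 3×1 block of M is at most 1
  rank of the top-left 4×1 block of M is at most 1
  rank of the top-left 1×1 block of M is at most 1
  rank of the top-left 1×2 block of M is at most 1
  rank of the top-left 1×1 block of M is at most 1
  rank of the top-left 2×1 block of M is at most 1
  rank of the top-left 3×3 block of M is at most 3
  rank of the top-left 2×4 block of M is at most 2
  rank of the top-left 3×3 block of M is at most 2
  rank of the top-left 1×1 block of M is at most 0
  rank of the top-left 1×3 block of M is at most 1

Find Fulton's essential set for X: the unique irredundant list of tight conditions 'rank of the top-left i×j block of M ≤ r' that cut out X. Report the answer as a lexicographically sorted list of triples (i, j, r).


Propagating the 11 rank bounds to every northwest block:

  row 1: 0 1 1 1
  row 2: 1 2 2 2
  row 3: 1 2 2 3
  row 4: 1 2 3 4

second differences of R give the permutation w = (2, 1, 4, 3).

|D(w)|=2, |Ess(w)|=2:

[(1, 1, 0), (3, 3, 2)]


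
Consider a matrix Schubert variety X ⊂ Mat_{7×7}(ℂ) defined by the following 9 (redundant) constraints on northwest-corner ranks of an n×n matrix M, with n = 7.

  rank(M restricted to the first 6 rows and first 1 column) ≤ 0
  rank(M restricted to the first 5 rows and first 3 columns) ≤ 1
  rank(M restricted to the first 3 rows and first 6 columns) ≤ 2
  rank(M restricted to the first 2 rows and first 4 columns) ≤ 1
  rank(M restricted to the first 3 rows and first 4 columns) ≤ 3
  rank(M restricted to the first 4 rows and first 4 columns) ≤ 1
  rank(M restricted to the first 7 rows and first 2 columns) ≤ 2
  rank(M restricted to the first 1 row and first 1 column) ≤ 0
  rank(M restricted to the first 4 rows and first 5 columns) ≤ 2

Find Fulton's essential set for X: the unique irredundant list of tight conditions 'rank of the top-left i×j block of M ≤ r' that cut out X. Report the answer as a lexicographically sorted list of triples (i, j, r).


Recovering R(i,j) via the rank-extension bound from the 9 conditions:

  row 1: 0 1 1 1 1 1 1
  row 2: 0 1 1 1 2 2 2
  row 3: 0 1 1 1 2 2 3
  row 4: 0 1 1 1 2 3 4
  row 5: 0 1 1 2 3 4 5
  row 6: 0 1 2 3 4 5 6
  row 7: 1 2 3 4 5 6 7

reading off 1-entries of Δ²R: w = (2, 5, 7, 6, 4, 3, 1).

Rothe diagram D(w) (14 cells), 4 SE-corners (essential conditions):

[(3, 6, 2), (4, 4, 1), (5, 3, 1), (6, 1, 0)]


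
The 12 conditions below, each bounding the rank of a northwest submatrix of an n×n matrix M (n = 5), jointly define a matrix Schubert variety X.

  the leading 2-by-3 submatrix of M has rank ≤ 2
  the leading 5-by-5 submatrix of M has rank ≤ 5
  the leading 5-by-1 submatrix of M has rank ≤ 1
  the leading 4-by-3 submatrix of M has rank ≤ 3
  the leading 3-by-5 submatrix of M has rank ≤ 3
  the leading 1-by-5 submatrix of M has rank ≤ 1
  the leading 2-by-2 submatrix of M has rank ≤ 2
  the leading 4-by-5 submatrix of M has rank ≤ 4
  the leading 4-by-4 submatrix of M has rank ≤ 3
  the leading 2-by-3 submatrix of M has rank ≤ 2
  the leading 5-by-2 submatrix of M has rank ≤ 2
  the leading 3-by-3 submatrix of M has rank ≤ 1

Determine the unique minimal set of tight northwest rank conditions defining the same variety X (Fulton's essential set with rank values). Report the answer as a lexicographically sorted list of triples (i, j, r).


Propagating the 12 rank bounds to every northwest block:

  i=1: 1  1  1  1  1
  i=2: 1  1  1  2  2
  i=3: 1  1  1  2  3
  i=4: 1  2  2  3  4
  i=5: 1  2  3  4  5

reading off 1-entries of Δ²R: w = (1, 4, 5, 2, 3).

ℓ(w)=4; the 1 essential cell (i,j,r):

[(3, 3, 1)]


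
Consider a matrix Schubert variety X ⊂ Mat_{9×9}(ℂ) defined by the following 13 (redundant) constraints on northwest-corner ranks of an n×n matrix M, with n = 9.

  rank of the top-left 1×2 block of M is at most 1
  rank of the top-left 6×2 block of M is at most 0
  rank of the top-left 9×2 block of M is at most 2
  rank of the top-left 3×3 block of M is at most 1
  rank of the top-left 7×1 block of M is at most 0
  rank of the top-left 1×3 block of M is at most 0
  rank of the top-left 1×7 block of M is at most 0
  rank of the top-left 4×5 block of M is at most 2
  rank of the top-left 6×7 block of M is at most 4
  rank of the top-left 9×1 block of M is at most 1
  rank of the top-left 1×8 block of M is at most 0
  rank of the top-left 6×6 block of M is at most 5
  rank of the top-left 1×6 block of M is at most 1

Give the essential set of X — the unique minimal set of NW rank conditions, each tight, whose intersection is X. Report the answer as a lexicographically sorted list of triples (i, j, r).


The tightest implied rank at each (i,j), from the 13 conditions:

  i=1: 0 | 0 | 0 | 0 | 0 | 0 | 0 | 0 | 1
  i=2: 0 | 0 | 1 | 1 | 1 | 1 | 1 | 1 | 2
  i=3: 0 | 0 | 1 | 2 | 2 | 2 | 2 | 2 | 3
  i=4: 0 | 0 | 1 | 2 | 2 | 3 | 3 | 3 | 4
  i=5: 0 | 0 | 1 | 2 | 3 | 4 | 4 | 4 | 5
  i=6: 0 | 0 | 1 | 2 | 3 | 4 | 4 | 5 | 6
  i=7: 0 | 1 | 2 | 3 | 4 | 5 | 5 | 6 | 7
  i=8: 1 | 2 | 3 | 4 | 5 | 6 | 6 | 7 | 8
  i=9: 1 | 2 | 3 | 4 | 5 | 6 | 7 | 8 | 9

giving w = (9, 3, 4, 6, 5, 8, 2, 1, 7) via Δ²R.

Fulton essential set (5 of the 21 Rothe cells):

[(1, 8, 0), (4, 5, 2), (6, 2, 0), (6, 7, 4), (7, 1, 0)]


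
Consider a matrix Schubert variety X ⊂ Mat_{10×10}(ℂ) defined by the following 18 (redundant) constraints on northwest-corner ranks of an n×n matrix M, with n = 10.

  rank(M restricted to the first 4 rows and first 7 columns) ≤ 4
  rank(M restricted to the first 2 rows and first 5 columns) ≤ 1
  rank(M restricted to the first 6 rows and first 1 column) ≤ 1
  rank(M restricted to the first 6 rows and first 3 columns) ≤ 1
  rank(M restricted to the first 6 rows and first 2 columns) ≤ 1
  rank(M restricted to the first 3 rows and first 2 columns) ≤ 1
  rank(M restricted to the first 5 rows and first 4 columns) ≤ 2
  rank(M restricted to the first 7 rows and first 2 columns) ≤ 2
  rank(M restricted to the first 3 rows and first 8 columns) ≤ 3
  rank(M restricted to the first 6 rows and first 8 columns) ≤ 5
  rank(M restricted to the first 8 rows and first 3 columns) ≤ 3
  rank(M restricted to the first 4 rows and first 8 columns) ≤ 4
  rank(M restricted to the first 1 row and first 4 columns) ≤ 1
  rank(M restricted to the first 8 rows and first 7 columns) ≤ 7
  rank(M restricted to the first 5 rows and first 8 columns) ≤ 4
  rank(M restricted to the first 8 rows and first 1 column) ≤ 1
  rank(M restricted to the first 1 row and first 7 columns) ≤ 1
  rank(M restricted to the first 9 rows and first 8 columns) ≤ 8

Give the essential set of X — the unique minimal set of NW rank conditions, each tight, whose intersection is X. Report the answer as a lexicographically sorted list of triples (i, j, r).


Propagating the 18 rank bounds to every northwest block:

  1  1  1  1  1  1  1  1  1  1
  1  1  1  1  1  2  2  2  2  2
  1  1  1  2  2  3  3  3  3  3
  1  1  1  2  3  4  4  4  4  4
  1  1  1  2  3  4  4  4  5  5
  1  1  1  2  3  4  5  5  6  6
  1  2  2  3  4  5  6  6  7  7
  1  2  3  4  5  6  7  7  8  8
  1  2  3  4  5  6  7  8  9  9
  1  2  3  4  5  6  7  8  9  10

giving w = (1, 6, 4, 5, 9, 7, 2, 3, 8, 10) via Δ²R.

|D(w)|=14, |Ess(w)|=3:

[(2, 5, 1), (5, 8, 4), (6, 3, 1)]


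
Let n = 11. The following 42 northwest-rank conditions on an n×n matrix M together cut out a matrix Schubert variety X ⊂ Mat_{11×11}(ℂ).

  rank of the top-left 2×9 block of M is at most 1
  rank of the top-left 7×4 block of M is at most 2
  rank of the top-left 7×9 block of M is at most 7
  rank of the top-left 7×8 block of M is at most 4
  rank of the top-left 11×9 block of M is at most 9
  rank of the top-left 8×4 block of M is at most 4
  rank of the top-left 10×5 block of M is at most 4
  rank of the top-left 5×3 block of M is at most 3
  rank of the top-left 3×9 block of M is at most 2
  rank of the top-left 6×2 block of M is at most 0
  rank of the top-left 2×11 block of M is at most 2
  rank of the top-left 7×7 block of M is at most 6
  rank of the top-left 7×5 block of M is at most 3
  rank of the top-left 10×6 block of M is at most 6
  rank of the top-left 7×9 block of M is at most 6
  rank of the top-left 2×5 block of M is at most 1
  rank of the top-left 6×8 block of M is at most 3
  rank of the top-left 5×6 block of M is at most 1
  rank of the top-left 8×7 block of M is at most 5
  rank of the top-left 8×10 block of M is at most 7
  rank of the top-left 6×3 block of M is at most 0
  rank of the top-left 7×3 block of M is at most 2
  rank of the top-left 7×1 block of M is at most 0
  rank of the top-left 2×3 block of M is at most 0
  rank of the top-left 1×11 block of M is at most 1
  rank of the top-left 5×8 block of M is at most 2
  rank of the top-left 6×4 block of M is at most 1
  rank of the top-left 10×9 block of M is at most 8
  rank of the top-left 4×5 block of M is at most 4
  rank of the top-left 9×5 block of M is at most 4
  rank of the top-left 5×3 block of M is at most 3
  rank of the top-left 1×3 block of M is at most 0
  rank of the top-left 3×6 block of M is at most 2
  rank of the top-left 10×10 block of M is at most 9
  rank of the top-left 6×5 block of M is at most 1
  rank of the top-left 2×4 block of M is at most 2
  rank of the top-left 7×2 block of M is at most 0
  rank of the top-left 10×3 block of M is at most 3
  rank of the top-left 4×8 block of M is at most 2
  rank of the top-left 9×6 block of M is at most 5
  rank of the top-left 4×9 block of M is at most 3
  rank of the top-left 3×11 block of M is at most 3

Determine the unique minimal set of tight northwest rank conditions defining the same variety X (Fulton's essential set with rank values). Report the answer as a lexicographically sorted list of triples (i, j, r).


Reconstructing r_w from the 42 given conditions:

  R[1]: 0, 0, 0, 1, 1, 1, 1, 1, 1, 1, 1
  R[2]: 0, 0, 0, 1, 1, 1, 1, 1, 1, 2, 2
  R[3]: 0, 0, 0, 1, 1, 1, 2, 2, 2, 3, 3
  R[4]: 0, 0, 0, 1, 1, 1, 2, 2, 3, 4, 4
  R[5]: 0, 0, 0, 1, 1, 1, 2, 2, 3, 4, 5
  R[6]: 0, 0, 0, 1, 1, 2, 3, 3, 4, 5, 6
  R[7]: 0, 0, 1, 2, 2, 3, 4, 4, 5, 6, 7
  R[8]: 1, 1, 2, 3, 3, 4, 5, 5, 6, 7, 8
  R[9]: 1, 2, 3, 4, 4, 5, 6, 6, 7, 8, 9
  R[10]: 1, 2, 3, 4, 4, 5, 6, 7, 8, 9, 10
  R[11]: 1, 2, 3, 4, 5, 6, 7, 8, 9, 10, 11

hence w(1..11) = (4, 10, 7, 9, 11, 6, 3, 1, 2, 8, 5).

Rothe diagram D(w) (35 cells), 7 SE-corners (essential conditions):

[(2, 9, 1), (5, 6, 1), (5, 8, 2), (6, 3, 0), (6, 5, 1), (7, 2, 0), (10, 5, 4)]


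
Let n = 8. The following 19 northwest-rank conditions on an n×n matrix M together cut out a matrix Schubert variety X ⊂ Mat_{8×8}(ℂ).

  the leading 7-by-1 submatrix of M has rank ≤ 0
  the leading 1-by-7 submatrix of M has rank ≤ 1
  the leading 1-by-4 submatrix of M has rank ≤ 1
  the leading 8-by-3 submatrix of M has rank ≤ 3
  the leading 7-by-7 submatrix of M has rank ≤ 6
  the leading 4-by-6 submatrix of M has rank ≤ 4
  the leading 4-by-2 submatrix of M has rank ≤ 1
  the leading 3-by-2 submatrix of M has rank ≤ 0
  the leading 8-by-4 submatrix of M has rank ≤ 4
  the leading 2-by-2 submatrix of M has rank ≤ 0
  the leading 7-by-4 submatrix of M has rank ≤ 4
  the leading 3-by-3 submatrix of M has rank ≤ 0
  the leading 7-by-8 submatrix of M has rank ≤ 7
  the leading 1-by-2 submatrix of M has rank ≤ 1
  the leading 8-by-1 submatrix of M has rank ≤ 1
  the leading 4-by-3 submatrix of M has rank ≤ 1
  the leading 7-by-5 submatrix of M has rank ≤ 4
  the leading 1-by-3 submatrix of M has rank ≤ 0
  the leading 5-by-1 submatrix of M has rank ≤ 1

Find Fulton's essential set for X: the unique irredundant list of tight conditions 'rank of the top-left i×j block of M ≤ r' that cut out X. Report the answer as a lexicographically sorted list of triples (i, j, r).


Reconstructing r_w from the 19 given conditions:

  R[1]: 0 0 0 1 1 1 1 1
  R[2]: 0 0 0 1 2 2 2 2
  R[3]: 0 0 0 1 2 3 3 3
  R[4]: 0 1 1 2 3 4 4 4
  R[5]: 0 1 2 3 4 5 5 5
  R[6]: 0 1 2 3 4 5 6 6
  R[7]: 0 1 2 3 4 5 6 7
  R[8]: 1 2 3 4 5 6 7 8

reading off 1-entries of Δ²R: w = (4, 5, 6, 2, 3, 7, 8, 1).

ℓ(w)=13; the 2 essential cells (i,j,r):

[(3, 3, 0), (7, 1, 0)]


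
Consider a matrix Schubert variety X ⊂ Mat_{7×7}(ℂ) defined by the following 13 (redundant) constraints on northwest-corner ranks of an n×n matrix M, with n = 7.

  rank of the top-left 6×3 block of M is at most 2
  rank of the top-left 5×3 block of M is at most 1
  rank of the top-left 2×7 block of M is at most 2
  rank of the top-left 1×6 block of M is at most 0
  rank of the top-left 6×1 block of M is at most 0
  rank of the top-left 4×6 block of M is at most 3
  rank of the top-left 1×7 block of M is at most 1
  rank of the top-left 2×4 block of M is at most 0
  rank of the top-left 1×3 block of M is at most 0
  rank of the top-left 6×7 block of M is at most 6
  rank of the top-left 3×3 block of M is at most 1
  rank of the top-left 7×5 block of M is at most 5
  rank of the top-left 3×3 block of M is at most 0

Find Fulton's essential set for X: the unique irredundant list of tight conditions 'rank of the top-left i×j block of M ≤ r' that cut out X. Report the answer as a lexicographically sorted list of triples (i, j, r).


Reconstructing r_w from the 13 given conditions:

  row 1: 0 0 0 0 0 0 1
  row 2: 0 0 0 0 1 1 2
  row 3: 0 0 0 1 2 2 3
  row 4: 0 1 1 2 3 3 4
  row 5: 0 1 1 2 3 4 5
  row 6: 0 1 2 3 4 5 6
  row 7: 1 2 3 4 5 6 7

hence w(1..7) = (7, 5, 4, 2, 6, 3, 1).

Fulton essential set (5 of the 17 Rothe cells):

[(1, 6, 0), (2, 4, 0), (3, 3, 0), (5, 3, 1), (6, 1, 0)]


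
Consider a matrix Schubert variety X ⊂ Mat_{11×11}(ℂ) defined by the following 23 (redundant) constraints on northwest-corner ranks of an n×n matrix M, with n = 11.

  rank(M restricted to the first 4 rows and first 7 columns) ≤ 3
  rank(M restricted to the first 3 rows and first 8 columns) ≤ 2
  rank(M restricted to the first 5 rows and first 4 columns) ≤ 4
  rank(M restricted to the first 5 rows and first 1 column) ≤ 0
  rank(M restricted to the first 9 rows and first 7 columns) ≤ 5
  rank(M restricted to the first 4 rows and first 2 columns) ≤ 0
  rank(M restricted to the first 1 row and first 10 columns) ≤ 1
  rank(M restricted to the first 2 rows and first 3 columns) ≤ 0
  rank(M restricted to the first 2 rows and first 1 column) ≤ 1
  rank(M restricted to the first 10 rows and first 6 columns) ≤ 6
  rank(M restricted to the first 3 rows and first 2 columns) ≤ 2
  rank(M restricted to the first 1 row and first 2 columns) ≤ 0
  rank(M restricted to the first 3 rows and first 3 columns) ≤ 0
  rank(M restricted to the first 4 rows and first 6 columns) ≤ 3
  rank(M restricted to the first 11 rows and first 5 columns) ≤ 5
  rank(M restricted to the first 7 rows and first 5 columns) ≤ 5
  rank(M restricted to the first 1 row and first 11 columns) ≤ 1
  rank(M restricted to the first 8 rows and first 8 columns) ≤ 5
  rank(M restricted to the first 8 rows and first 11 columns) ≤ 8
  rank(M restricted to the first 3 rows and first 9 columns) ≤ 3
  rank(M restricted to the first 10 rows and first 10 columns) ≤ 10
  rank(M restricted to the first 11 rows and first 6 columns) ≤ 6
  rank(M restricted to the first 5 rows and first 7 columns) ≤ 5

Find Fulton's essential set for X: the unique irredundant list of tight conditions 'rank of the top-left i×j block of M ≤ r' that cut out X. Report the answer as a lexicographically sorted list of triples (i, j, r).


Computing R[i][j] = min implied NW-rank bound (n=11, 23 conditions):

  R[1]: 0 0 0 1 1 1 1 1 1 1 1
  R[2]: 0 0 0 1 2 2 2 2 2 2 2
  R[3]: 0 0 0 1 2 2 2 2 3 3 3
  R[4]: 0 0 1 2 3 3 3 3 4 4 4
  R[5]: 0 1 2 3 4 4 4 4 5 5 5
  R[6]: 1 2 3 4 5 5 5 5 6 6 6
  R[7]: 1 2 3 4 5 5 5 5 6 7 7
  R[8]: 1 2 3 4 5 5 5 5 6 7 8
  R[9]: 1 2 3 4 5 5 5 6 7 8 9
  R[10]: 1 2 3 4 5 6 6 7 8 9 10
  R[11]: 1 2 3 4 5 6 7 8 9 10 11

reading off 1-entries of Δ²R: w = (4, 5, 9, 3, 2, 1, 10, 11, 8, 6, 7).

Rothe diagram D(w) (23 cells), 6 SE-corners (essential conditions):

[(3, 3, 0), (3, 8, 2), (4, 2, 0), (5, 1, 0), (8, 8, 5), (9, 7, 5)]


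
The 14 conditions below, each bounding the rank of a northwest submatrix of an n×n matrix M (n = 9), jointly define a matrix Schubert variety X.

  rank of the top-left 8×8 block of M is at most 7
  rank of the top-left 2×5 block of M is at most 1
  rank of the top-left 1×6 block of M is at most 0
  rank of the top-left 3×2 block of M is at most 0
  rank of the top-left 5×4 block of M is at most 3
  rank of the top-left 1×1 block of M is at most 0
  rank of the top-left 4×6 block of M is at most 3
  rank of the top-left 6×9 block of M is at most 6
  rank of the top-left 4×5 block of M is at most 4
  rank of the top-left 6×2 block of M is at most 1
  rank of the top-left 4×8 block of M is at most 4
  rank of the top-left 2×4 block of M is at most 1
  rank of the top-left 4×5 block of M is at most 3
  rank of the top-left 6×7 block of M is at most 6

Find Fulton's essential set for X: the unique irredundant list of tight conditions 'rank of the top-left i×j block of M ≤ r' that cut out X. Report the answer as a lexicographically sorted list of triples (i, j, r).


Propagating the 14 rank bounds to every northwest block:

  R[1]: 0 0 0 0 0 0 1 1 1
  R[2]: 0 0 1 1 1 1 2 2 2
  R[3]: 0 0 1 2 2 2 3 3 3
  R[4]: 1 1 2 3 3 3 4 4 4
  R[5]: 1 1 2 3 4 4 5 5 5
  R[6]: 1 1 2 3 4 5 6 6 6
  R[7]: 1 2 3 4 5 6 7 7 7
  R[8]: 1 2 3 4 5 6 7 7 8
  R[9]: 1 2 3 4 5 6 7 8 9

hence w(1..9) = (7, 3, 4, 1, 5, 6, 2, 9, 8).

Fulton essential set (4 of the 13 Rothe cells):

[(1, 6, 0), (3, 2, 0), (6, 2, 1), (8, 8, 7)]


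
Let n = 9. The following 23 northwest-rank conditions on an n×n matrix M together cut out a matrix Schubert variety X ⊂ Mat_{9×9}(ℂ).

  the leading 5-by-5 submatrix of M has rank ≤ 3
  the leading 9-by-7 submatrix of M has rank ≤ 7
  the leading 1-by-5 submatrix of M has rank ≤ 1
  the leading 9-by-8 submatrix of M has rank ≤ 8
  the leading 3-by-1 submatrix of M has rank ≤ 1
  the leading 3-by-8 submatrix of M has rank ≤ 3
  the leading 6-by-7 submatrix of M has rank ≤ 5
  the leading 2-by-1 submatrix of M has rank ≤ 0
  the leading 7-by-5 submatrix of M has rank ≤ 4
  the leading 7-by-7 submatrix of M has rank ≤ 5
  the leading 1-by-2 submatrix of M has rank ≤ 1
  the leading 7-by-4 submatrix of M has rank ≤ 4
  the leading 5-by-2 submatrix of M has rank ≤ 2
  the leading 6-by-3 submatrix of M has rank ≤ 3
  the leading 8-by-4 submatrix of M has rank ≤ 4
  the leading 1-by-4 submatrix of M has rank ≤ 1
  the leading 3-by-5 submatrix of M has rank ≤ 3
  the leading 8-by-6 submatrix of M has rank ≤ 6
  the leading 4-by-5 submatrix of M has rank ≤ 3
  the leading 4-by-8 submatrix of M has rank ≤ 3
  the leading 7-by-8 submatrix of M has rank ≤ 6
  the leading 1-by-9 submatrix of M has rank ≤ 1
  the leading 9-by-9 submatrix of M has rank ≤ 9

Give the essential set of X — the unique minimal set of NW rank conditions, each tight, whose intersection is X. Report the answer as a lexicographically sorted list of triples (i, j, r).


Recovering R(i,j) via the rank-extension bound from the 23 conditions:

  0  1  1  1  1  1  1  1  1
  0  1  2  2  2  2  2  2  2
  1  2  3  3  3  3  3  3  3
  1  2  3  3  3  3  3  3  4
  1  2  3  3  3  4  4  4  5
  1  2  3  4  4  5  5  5  6
  1  2  3  4  4  5  5  6  7
  1  2  3  4  5  6  6  7  8
  1  2  3  4  5  6  7  8  9

reading off 1-entries of Δ²R: w = (2, 3, 1, 9, 6, 4, 8, 5, 7).

Fulton essential set (5 of the 11 Rothe cells):

[(2, 1, 0), (4, 8, 3), (5, 5, 3), (7, 5, 4), (7, 7, 5)]
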